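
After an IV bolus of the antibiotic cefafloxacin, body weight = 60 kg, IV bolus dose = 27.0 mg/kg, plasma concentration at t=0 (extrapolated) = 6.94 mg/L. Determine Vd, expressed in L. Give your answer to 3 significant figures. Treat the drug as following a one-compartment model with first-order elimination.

233 L

Dose = 27.0 × 60 = 1620 mg
Vd = Dose / C₀ = 1620 / 6.94 = 233.4 L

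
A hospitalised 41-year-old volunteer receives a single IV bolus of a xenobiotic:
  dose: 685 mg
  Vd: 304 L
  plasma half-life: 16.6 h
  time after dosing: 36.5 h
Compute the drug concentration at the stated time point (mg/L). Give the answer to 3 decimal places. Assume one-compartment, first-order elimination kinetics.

C₀ = Dose / Vd = 685.0 / 304 = 2.253 mg/L
k = ln2 / t½ = 0.693147 / 16.6 = 0.04176 h⁻¹
C = C₀ · e^(−k·t) = 2.253 × e^(−0.04176 × 36.5)
  = 2.253 × 0.2178 = 0.4907 mg/L

0.491 mg/L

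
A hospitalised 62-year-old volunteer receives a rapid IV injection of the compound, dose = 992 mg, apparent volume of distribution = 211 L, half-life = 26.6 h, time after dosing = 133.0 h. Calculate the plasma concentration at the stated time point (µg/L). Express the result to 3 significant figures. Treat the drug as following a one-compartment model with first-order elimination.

C₀ = Dose / Vd = 992.0 / 211 = 4.701 mg/L
k = ln2 / t½ = 0.693147 / 26.6 = 0.02606 h⁻¹
t / t½ = 133.0 / 26.6 = 5 half-lives
C = C₀ × (1/2)^5 = 4.701 × 0.03125 = 0.1469 mg/L
Convert: 0.1469 mg/L × 1000 = 146.9 µg/L

147 µg/L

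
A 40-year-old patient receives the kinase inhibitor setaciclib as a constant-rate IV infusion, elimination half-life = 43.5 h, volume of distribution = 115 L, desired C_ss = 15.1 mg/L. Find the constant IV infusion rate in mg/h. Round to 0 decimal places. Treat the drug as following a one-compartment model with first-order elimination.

k = ln2 / t½ = 0.693147 / 43.5 = 0.01593 h⁻¹
CL = k × Vd = 0.01593 × 115 = 1.832 L/h
At steady state, infusion rate R₀ = Css × CL = 15.1 × 1.832 = 27.66 mg/h

28 mg/h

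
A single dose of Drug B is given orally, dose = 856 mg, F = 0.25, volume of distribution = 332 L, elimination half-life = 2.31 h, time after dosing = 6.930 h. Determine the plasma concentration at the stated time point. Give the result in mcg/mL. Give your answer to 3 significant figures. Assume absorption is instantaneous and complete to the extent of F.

0.0806 mcg/mL

Amount reaching circulation = F × Dose = 0.25 × 856.0 = 214.0 mg
C₀ = F·Dose / Vd = 214.0 / 332 = 0.6446 mg/L
k = ln2 / t½ = 0.693147 / 2.31 = 0.3001 h⁻¹
t / t½ = 6.930 / 2.31 = 3 half-lives
C = C₀ × (1/2)^3 = 0.6446 × 0.1250 = 0.08058 mg/L
(0.08058 mg/L = 0.08058 mcg/mL)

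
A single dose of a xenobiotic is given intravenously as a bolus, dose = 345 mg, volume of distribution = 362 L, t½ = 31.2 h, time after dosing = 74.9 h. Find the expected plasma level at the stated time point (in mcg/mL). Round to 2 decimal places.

C₀ = Dose / Vd = 345.0 / 362 = 0.9530 mg/L
k = ln2 / t½ = 0.693147 / 31.2 = 0.02222 h⁻¹
C = C₀ · e^(−k·t) = 0.9530 × e^(−0.02222 × 74.9)
  = 0.9530 × 0.1893 = 0.1804 mg/L
(0.1804 mg/L = 0.1804 mcg/mL)

0.18 mcg/mL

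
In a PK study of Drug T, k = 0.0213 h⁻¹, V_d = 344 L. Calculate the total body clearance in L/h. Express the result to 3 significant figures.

7.33 L/h

CL = k × Vd = 0.0213 × 344 = 7.327 L/h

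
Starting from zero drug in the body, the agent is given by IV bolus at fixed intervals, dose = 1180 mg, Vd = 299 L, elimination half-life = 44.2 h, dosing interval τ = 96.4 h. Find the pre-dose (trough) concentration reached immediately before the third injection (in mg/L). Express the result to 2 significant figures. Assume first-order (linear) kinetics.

1.1 mg/L

C₀ per dose = Dose / Vd = 1180 / 299 = 3.946 mg/L
k = ln2 / t½ = 0.693147 / 44.2 = 0.01568 h⁻¹
Fraction remaining after one interval: r = e^(−kτ) = e^(−0.01568 × 96.4) = 0.2206
Before dose 3, 2 doses have been given (aged 1τ, 2τ).
C_trough = C₀ × (r + r²) = 3.946 × (0.2206 + 0.04866) = 1.062 mg/L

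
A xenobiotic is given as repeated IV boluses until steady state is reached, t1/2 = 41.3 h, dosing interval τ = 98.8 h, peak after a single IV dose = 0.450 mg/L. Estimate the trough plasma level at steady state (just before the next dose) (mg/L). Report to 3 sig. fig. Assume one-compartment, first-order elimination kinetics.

k = ln2 / t½ = 0.693147 / 41.3 = 0.01678 h⁻¹
e^(−kτ) = e^(−0.01678 × 98.8) = 0.1905
Accumulation ratio R = 1 / (1 − e^(−kτ)) = 1 / (1 − 0.1905) = 1.235
Steady-state trough = C₀ × R × e^(−kτ) = 0.450 × 1.235 × 0.1905 = 0.1059 mg/L

0.106 mg/L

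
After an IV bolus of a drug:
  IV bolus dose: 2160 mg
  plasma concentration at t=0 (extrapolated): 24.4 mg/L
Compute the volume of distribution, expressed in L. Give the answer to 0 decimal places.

Vd = Dose / C₀ = 2160 / 24.4 = 88.52 L

89 L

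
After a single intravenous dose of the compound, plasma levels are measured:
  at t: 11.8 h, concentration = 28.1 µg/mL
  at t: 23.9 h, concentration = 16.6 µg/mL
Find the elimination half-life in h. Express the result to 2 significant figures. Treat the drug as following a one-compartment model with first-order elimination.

k = ln(C₁/C₂) / (t₂ − t₁) = ln(28.1/16.6) / (23.9 − 11.8)
  = 0.5264 / 12.10 = 0.04350 h⁻¹
t½ = ln2 / k = 0.693147 / 0.04350 = 15.93 h

16 h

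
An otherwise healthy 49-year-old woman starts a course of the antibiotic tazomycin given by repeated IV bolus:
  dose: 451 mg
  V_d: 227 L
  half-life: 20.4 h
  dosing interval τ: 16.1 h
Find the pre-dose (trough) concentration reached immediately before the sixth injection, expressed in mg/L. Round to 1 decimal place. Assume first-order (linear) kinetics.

2.6 mg/L

C₀ per dose = Dose / Vd = 451 / 227 = 1.987 mg/L
k = ln2 / t½ = 0.693147 / 20.4 = 0.03398 h⁻¹
Fraction remaining after one interval: r = e^(−kτ) = e^(−0.03398 × 16.1) = 0.5786
Before dose 6, 5 doses have been given (aged 1τ, 2τ, 3τ, 4τ, 5τ).
C_trough = C₀ × (r + r² + … + r^5) = C₀ × r(1−r^5)/(1−r)
        = 1.987 × 0.5786 × (1 − 0.06485) / (1 − 0.5786) = 2.551 mg/L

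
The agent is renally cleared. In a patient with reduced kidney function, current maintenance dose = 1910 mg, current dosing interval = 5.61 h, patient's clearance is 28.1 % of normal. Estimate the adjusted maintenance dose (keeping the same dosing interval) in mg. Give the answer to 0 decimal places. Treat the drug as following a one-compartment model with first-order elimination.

537 mg

To keep the same average steady-state level, dosing rate must scale with clearance.
CL ratio = 28.1 / 100 = 0.2810
New dose (same interval) = 1910 × 0.2810 = 536.7 mg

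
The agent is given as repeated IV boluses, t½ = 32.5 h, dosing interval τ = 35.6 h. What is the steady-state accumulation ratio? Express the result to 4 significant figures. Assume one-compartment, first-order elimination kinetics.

1.880

k = ln2 / t½ = 0.693147 / 32.5 = 0.02133 h⁻¹
e^(−kτ) = e^(−0.02133 × 35.6) = 0.4680
Accumulation ratio R = 1 / (1 − e^(−kτ)) = 1 / (1 − 0.4680) = 1.880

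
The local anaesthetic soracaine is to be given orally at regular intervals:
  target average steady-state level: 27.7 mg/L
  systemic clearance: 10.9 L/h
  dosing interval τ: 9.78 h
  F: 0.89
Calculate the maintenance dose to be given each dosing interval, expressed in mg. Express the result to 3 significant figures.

At steady state, F × (Dose/τ) = Css × CL.
Dose = Css × CL × τ / F = 27.7 × 10.90 × 9.78 / 0.89 = 3318 mg

3320 mg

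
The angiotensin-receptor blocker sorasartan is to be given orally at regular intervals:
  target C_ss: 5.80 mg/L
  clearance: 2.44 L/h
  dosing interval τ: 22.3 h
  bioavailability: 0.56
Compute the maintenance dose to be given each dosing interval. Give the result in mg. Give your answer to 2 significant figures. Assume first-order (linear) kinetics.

560 mg

At steady state, F × (Dose/τ) = Css × CL.
Dose = Css × CL × τ / F = 5.80 × 2.440 × 22.3 / 0.56 = 563.6 mg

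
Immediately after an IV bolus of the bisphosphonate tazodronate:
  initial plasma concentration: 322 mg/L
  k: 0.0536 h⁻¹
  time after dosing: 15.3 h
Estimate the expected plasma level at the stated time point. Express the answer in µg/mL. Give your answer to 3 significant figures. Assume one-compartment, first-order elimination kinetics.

142 µg/mL

C = C₀ · e^(−k·t) = 322.0 × e^(−0.05360 × 15.3)
  = 322.0 × 0.4404 = 141.8 mg/L
(141.8 mg/L = 141.8 µg/mL)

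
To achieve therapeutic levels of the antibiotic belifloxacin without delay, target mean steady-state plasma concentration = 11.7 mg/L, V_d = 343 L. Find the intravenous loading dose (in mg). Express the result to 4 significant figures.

4013 mg

LD = Css × Vd = 11.7 × 343 = 4013 mg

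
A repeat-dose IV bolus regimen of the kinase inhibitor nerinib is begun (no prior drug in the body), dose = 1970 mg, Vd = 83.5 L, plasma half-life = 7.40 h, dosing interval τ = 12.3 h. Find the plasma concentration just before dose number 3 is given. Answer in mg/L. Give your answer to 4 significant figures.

9.810 mg/L

C₀ per dose = Dose / Vd = 1970 / 83.5 = 23.59 mg/L
k = ln2 / t½ = 0.693147 / 7.40 = 0.09367 h⁻¹
Fraction remaining after one interval: r = e^(−kτ) = e^(−0.09367 × 12.3) = 0.3160
Before dose 3, 2 doses have been given (aged 1τ, 2τ).
C_trough = C₀ × (r + r²) = 23.59 × (0.3160 + 0.09986) = 9.810 mg/L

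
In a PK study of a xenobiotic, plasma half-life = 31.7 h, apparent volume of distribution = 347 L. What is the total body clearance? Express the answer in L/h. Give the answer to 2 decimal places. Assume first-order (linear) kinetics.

k = ln2 / t½ = 0.693147 / 31.7 = 0.02187 h⁻¹
CL = k × Vd = 0.02187 × 347 = 7.589 L/h

7.59 L/h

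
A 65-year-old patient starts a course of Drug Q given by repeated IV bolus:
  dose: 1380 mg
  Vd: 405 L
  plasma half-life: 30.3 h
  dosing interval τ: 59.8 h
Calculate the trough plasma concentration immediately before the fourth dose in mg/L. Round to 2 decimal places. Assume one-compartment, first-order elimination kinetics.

1.14 mg/L

C₀ per dose = Dose / Vd = 1380 / 405 = 3.407 mg/L
k = ln2 / t½ = 0.693147 / 30.3 = 0.02288 h⁻¹
Fraction remaining after one interval: r = e^(−kτ) = e^(−0.02288 × 59.8) = 0.2546
Before dose 4, 3 doses have been given (aged 1τ, 2τ, 3τ).
C_trough = C₀ × (r + r² + … + r^3) = C₀ × r(1−r^3)/(1−r)
        = 3.407 × 0.2546 × (1 − 0.01650) / (1 − 0.2546) = 1.144 mg/L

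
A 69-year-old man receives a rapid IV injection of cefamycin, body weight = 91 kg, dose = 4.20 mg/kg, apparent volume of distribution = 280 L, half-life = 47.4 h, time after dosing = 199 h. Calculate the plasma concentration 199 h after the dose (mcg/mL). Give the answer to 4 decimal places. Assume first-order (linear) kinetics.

0.0744 mcg/mL

Total dose = 4.20 × 91 = 382.2 mg
C₀ = Dose / Vd = 382.2 / 280 = 1.365 mg/L
k = ln2 / t½ = 0.693147 / 47.4 = 0.01462 h⁻¹
C = C₀ · e^(−k·t) = 1.365 × e^(−0.01462 × 199)
  = 1.365 × 0.05451 = 0.07441 mg/L
(0.07441 mg/L = 0.07441 mcg/mL)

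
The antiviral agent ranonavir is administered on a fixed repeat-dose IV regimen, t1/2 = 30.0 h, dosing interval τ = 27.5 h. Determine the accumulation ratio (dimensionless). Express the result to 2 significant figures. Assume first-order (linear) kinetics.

k = ln2 / t½ = 0.693147 / 30.0 = 0.02310 h⁻¹
e^(−kτ) = e^(−0.02310 × 27.5) = 0.5298
Accumulation ratio R = 1 / (1 − e^(−kτ)) = 1 / (1 − 0.5298) = 2.127

2.1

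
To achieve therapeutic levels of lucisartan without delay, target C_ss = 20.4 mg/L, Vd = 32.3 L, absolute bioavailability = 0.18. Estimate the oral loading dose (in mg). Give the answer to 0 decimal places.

LD = Css × Vd / F = 20.4 × 32.3 / 0.18 = 3661 mg

3661 mg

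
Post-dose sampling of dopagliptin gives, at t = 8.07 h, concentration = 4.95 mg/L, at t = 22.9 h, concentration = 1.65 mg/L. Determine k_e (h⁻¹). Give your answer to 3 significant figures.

0.0741 h⁻¹

k = ln(C₁/C₂) / (t₂ − t₁) = ln(4.95/1.65) / (22.9 − 8.07)
  = 1.099 / 14.83 = 0.07411 h⁻¹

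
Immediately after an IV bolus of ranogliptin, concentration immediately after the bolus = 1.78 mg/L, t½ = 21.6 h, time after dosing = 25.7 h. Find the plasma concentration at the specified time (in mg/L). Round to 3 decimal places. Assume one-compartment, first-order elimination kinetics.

0.780 mg/L

k = ln2 / t½ = 0.693147 / 21.6 = 0.03209 h⁻¹
C = C₀ · e^(−k·t) = 1.780 × e^(−0.03209 × 25.7)
  = 1.780 × 0.4384 = 0.7804 mg/L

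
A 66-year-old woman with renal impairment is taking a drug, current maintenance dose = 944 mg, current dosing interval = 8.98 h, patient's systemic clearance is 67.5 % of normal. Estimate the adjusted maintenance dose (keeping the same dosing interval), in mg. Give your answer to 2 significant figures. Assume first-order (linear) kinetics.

To keep the same average steady-state level, dosing rate must scale with clearance.
CL ratio = 67.5 / 100 = 0.6750
New dose (same interval) = 944 × 0.6750 = 637.2 mg

640 mg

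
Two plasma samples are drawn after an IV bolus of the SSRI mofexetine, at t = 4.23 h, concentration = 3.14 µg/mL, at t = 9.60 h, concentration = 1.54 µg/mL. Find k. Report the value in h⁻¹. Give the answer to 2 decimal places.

k = ln(C₁/C₂) / (t₂ − t₁) = ln(3.14/1.54) / (9.60 − 4.23)
  = 0.7124 / 5.370 = 0.1327 h⁻¹

0.13 h⁻¹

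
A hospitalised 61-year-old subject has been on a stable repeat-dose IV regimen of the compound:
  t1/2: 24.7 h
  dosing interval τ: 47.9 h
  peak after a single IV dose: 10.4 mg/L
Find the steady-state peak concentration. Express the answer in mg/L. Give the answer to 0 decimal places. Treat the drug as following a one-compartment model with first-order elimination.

k = ln2 / t½ = 0.693147 / 24.7 = 0.02806 h⁻¹
e^(−kτ) = e^(−0.02806 × 47.9) = 0.2608
Accumulation ratio R = 1 / (1 − e^(−kτ)) = 1 / (1 − 0.2608) = 1.353
Steady-state peak = C₀ × R = 10.4 × 1.353 = 14.07 mg/L

14 mg/L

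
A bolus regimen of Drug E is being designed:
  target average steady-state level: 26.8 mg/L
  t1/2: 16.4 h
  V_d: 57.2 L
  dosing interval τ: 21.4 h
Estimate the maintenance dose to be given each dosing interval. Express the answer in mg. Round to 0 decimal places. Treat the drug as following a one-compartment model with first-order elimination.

k = ln2 / t½ = 0.693147 / 16.4 = 0.04227 h⁻¹
CL = k × Vd = 0.04227 × 57.2 = 2.418 L/h
At steady state, Dose/τ = Css × CL.
Dose = Css × CL × τ = 26.8 × 2.418 × 21.4 = 1387 mg

1387 mg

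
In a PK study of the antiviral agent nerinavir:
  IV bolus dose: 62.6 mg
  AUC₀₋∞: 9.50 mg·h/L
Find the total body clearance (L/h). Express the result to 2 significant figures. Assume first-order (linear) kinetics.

CL = Dose / AUC = 62.6 / 9.50 = 6.589 L/h

6.6 L/h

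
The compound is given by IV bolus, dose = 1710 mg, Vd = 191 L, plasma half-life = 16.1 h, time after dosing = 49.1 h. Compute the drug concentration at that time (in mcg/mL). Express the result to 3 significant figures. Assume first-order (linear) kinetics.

C₀ = Dose / Vd = 1710 / 191 = 8.953 mg/L
k = ln2 / t½ = 0.693147 / 16.1 = 0.04305 h⁻¹
C = C₀ · e^(−k·t) = 8.953 × e^(−0.04305 × 49.1)
  = 8.953 × 0.1208 = 1.082 mg/L
(1.082 mg/L = 1.082 mcg/mL)

1.08 mcg/mL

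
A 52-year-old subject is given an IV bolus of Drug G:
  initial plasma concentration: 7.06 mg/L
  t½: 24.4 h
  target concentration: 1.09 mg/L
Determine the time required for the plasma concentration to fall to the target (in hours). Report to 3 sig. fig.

65.8 h

k = ln2 / t½ = 0.693147 / 24.4 = 0.02841 h⁻¹
t = ln(C₀ / C) / k = ln(7.060 / 1.09) / 0.02841
  = ln(6.477) / 0.02841 = 1.868 / 0.02841 = 65.75 h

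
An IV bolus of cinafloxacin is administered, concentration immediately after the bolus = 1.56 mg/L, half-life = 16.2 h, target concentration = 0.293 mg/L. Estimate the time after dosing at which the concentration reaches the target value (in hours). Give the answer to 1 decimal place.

k = ln2 / t½ = 0.693147 / 16.2 = 0.04279 h⁻¹
t = ln(C₀ / C) / k = ln(1.560 / 0.293) / 0.04279
  = ln(5.324) / 0.04279 = 1.672 / 0.04279 = 39.07 h

39.1 h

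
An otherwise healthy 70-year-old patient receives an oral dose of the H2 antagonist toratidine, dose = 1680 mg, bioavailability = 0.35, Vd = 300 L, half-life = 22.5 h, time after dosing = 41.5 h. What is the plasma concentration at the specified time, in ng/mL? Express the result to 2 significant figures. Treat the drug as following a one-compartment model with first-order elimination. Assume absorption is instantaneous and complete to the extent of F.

Amount reaching circulation = F × Dose = 0.35 × 1680 = 588.0 mg
C₀ = F·Dose / Vd = 588.0 / 300 = 1.960 mg/L
k = ln2 / t½ = 0.693147 / 22.5 = 0.03081 h⁻¹
C = C₀ · e^(−k·t) = 1.960 × e^(−0.03081 × 41.5)
  = 1.960 × 0.2784 = 0.5457 mg/L
Convert: 0.5457 mg/L × 1000 = 545.7 ng/mL

550 ng/mL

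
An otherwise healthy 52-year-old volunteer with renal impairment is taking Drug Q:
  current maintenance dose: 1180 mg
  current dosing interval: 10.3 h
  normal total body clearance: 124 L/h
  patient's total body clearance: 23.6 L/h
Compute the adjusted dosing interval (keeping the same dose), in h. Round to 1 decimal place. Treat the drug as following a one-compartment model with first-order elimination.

To keep the same average steady-state level, dosing rate must scale with clearance.
CL ratio = 23.6 / 124 = 0.1903
New interval (same dose) = 10.3 / 0.1903 = 54.13 h

54.1 h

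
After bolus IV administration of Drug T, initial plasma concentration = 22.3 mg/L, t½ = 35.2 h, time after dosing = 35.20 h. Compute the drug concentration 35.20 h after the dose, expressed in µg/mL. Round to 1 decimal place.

k = ln2 / t½ = 0.693147 / 35.2 = 0.01969 h⁻¹
t / t½ = 35.20 / 35.2 = 1 half-lives
C = C₀ × (1/2)^1 = 22.30 × 0.5000 = 11.15 mg/L
(11.15 mg/L = 11.15 µg/mL)

11.2 µg/mL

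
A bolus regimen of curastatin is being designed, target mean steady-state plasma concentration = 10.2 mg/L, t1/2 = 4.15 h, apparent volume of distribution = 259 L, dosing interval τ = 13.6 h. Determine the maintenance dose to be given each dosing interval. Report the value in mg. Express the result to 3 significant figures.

k = ln2 / t½ = 0.693147 / 4.15 = 0.1670 h⁻¹
CL = k × Vd = 0.1670 × 259 = 43.25 L/h
At steady state, Dose/τ = Css × CL.
Dose = Css × CL × τ = 10.2 × 43.25 × 13.6 = 6000 mg

6000 mg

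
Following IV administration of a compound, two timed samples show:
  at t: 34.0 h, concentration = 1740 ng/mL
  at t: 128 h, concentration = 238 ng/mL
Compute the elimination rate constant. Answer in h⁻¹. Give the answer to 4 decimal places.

0.0212 h⁻¹

k = ln(C₁/C₂) / (t₂ − t₁) = ln(1740/238) / (128 − 34.0)
  = 1.989 / 94.00 = 0.02116 h⁻¹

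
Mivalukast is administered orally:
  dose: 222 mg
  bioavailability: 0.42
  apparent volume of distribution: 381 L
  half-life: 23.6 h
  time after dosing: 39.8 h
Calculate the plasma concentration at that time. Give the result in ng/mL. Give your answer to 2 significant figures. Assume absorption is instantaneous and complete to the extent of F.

76 ng/mL

Amount reaching circulation = F × Dose = 0.42 × 222.0 = 93.24 mg
C₀ = F·Dose / Vd = 93.24 / 381 = 0.2447 mg/L
k = ln2 / t½ = 0.693147 / 23.6 = 0.02937 h⁻¹
C = C₀ · e^(−k·t) = 0.2447 × e^(−0.02937 × 39.8)
  = 0.2447 × 0.3107 = 0.07603 mg/L
Convert: 0.07603 mg/L × 1000 = 76.03 ng/mL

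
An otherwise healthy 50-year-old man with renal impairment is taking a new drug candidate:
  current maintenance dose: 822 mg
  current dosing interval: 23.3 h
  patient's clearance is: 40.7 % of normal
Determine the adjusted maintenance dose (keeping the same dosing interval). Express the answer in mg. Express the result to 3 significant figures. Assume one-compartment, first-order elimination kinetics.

335 mg

To keep the same average steady-state level, dosing rate must scale with clearance.
CL ratio = 40.7 / 100 = 0.4070
New dose (same interval) = 822 × 0.4070 = 334.6 mg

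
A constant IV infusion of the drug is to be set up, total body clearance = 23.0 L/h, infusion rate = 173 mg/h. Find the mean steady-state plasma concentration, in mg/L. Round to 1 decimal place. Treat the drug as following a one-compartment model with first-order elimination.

At steady state Css = R₀ / CL = 173 / 23.00 = 7.522 mg/L

7.5 mg/L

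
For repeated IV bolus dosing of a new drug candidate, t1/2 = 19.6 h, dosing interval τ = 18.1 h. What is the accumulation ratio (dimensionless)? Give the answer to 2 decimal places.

2.12

k = ln2 / t½ = 0.693147 / 19.6 = 0.03536 h⁻¹
e^(−kτ) = e^(−0.03536 × 18.1) = 0.5273
Accumulation ratio R = 1 / (1 − e^(−kτ)) = 1 / (1 − 0.5273) = 2.116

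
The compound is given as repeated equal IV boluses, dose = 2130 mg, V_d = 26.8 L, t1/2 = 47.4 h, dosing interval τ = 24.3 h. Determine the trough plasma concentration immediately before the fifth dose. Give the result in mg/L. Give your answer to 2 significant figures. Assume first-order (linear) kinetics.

140 mg/L

C₀ per dose = Dose / Vd = 2130 / 26.8 = 79.48 mg/L
k = ln2 / t½ = 0.693147 / 47.4 = 0.01462 h⁻¹
Fraction remaining after one interval: r = e^(−kτ) = e^(−0.01462 × 24.3) = 0.7010
Before dose 5, 4 doses have been given (aged 1τ, 2τ, 3τ, 4τ).
C_trough = C₀ × (r + r² + … + r^4) = C₀ × r(1−r^4)/(1−r)
        = 79.48 × 0.7010 × (1 − 0.2415) / (1 − 0.7010) = 141.3 mg/L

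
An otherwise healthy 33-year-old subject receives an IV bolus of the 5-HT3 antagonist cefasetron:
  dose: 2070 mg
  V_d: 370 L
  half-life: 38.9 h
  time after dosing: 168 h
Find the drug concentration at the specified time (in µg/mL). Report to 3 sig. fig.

0.280 µg/mL

C₀ = Dose / Vd = 2070 / 370 = 5.595 mg/L
k = ln2 / t½ = 0.693147 / 38.9 = 0.01782 h⁻¹
C = C₀ · e^(−k·t) = 5.595 × e^(−0.01782 × 168)
  = 5.595 × 0.05010 = 0.2803 mg/L
(0.2803 mg/L = 0.2803 µg/mL)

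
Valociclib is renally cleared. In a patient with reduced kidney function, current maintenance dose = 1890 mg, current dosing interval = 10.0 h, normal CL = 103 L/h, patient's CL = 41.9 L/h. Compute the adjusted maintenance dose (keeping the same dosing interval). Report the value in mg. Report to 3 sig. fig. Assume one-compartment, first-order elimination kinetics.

769 mg

To keep the same average steady-state level, dosing rate must scale with clearance.
CL ratio = 41.9 / 103 = 0.4068
New dose (same interval) = 1890 × 0.4068 = 768.9 mg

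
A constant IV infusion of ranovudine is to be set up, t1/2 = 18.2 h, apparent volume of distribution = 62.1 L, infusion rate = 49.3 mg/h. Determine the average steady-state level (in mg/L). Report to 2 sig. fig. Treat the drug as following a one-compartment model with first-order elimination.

21 mg/L

k = ln2 / t½ = 0.693147 / 18.2 = 0.03809 h⁻¹
CL = k × Vd = 0.03809 × 62.1 = 2.365 L/h
At steady state Css = R₀ / CL = 49.3 / 2.365 = 20.85 mg/L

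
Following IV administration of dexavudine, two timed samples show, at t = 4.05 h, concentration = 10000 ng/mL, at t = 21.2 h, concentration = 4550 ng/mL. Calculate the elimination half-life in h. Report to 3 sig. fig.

k = ln(C₁/C₂) / (t₂ − t₁) = ln(10000/4550) / (21.2 − 4.05)
  = 0.7875 / 17.15 = 0.04592 h⁻¹
t½ = ln2 / k = 0.693147 / 0.04592 = 15.09 h

15.1 h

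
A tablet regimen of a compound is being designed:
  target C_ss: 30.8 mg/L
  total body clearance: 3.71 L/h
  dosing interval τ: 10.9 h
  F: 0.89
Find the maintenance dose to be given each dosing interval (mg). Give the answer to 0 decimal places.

1399 mg

At steady state, F × (Dose/τ) = Css × CL.
Dose = Css × CL × τ / F = 30.8 × 3.710 × 10.9 / 0.89 = 1399 mg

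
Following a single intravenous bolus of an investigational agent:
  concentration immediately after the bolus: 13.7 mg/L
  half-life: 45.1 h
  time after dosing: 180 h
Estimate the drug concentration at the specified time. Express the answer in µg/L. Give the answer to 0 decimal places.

862 µg/L

k = ln2 / t½ = 0.693147 / 45.1 = 0.01537 h⁻¹
C = C₀ · e^(−k·t) = 13.70 × e^(−0.01537 × 180)
  = 13.70 × 0.06288 = 0.8615 mg/L
Convert: 0.8615 mg/L × 1000 = 861.5 µg/L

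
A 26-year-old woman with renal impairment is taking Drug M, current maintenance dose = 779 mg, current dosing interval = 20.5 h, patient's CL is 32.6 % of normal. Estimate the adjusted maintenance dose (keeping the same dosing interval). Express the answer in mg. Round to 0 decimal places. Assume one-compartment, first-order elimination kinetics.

To keep the same average steady-state level, dosing rate must scale with clearance.
CL ratio = 32.6 / 100 = 0.3260
New dose (same interval) = 779 × 0.3260 = 254.0 mg

254 mg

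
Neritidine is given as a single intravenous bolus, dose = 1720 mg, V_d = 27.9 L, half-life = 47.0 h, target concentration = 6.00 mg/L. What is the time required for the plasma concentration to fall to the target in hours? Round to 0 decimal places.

C₀ = Dose / Vd = 1720 / 27.9 = 61.65 mg/L
k = ln2 / t½ = 0.693147 / 47.0 = 0.01475 h⁻¹
t = ln(C₀ / C) / k = ln(61.65 / 6.00) / 0.01475
  = ln(10.28) / 0.01475 = 2.330 / 0.01475 = 158.0 h

158 h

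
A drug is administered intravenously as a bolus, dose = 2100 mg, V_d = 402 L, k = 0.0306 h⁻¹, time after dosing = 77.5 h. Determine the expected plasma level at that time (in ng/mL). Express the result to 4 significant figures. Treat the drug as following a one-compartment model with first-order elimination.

487.6 ng/mL

C₀ = Dose / Vd = 2100 / 402 = 5.224 mg/L
C = C₀ · e^(−k·t) = 5.224 × e^(−0.03060 × 77.5)
  = 5.224 × 0.09334 = 0.4876 mg/L
Convert: 0.4876 mg/L × 1000 = 487.6 ng/mL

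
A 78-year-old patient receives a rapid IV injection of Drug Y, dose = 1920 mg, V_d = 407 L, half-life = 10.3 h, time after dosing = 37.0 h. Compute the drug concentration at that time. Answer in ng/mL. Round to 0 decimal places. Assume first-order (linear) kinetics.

C₀ = Dose / Vd = 1920 / 407 = 4.717 mg/L
k = ln2 / t½ = 0.693147 / 10.3 = 0.06730 h⁻¹
C = C₀ · e^(−k·t) = 4.717 × e^(−0.06730 × 37.0)
  = 4.717 × 0.08290 = 0.3910 mg/L
Convert: 0.3910 mg/L × 1000 = 391.0 ng/mL

391 ng/mL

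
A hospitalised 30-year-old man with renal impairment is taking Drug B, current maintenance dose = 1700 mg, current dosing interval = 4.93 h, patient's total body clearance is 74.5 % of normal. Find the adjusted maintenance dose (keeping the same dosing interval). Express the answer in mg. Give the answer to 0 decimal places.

To keep the same average steady-state level, dosing rate must scale with clearance.
CL ratio = 74.5 / 100 = 0.7450
New dose (same interval) = 1700 × 0.7450 = 1267 mg

1267 mg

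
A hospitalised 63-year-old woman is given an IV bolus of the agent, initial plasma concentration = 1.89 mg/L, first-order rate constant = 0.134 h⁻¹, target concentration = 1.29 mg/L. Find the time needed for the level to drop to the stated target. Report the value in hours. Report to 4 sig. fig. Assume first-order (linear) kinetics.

t = ln(C₀ / C) / k = ln(1.890 / 1.29) / 0.1340
  = ln(1.465) / 0.1340 = 0.3819 / 0.1340 = 2.850 h

2.850 h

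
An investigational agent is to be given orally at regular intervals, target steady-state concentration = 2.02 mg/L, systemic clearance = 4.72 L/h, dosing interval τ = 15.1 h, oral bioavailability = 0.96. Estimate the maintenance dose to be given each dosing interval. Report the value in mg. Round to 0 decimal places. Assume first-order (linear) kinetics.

150 mg

At steady state, F × (Dose/τ) = Css × CL.
Dose = Css × CL × τ / F = 2.02 × 4.720 × 15.1 / 0.96 = 150.0 mg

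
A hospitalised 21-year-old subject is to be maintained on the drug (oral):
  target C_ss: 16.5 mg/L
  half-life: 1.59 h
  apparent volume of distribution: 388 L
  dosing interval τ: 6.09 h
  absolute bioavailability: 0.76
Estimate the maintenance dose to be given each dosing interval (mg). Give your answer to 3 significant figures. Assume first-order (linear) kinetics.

k = ln2 / t½ = 0.693147 / 1.59 = 0.4359 h⁻¹
CL = k × Vd = 0.4359 × 388 = 169.1 L/h
At steady state, F × (Dose/τ) = Css × CL.
Dose = Css × CL × τ / F = 16.5 × 169.1 × 6.09 / 0.76 = 22360 mg

22400 mg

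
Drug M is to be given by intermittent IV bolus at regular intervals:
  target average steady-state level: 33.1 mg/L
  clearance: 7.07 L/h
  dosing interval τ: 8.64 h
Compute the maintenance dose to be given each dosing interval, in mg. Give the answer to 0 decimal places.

At steady state, Dose/τ = Css × CL.
Dose = Css × CL × τ = 33.1 × 7.070 × 8.64 = 2022 mg

2022 mg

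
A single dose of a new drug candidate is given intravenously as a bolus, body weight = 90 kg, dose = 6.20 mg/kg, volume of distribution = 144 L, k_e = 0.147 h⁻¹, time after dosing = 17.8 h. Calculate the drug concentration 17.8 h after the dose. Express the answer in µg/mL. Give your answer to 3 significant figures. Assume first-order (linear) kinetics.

Total dose = 6.20 × 90 = 558.0 mg
C₀ = Dose / Vd = 558.0 / 144 = 3.875 mg/L
C = C₀ · e^(−k·t) = 3.875 × e^(−0.1470 × 17.8)
  = 3.875 × 0.07305 = 0.2831 mg/L
(0.2831 mg/L = 0.2831 µg/mL)

0.283 µg/mL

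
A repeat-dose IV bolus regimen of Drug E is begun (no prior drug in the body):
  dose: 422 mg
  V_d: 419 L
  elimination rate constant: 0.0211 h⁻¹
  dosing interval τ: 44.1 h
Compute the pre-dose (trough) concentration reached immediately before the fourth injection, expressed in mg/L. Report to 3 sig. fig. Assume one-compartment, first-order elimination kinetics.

0.616 mg/L

C₀ per dose = Dose / Vd = 422 / 419 = 1.007 mg/L
Fraction remaining after one interval: r = e^(−kτ) = e^(−0.02110 × 44.1) = 0.3944
Before dose 4, 3 doses have been given (aged 1τ, 2τ, 3τ).
C_trough = C₀ × (r + r² + … + r^3) = C₀ × r(1−r^3)/(1−r)
        = 1.007 × 0.3944 × (1 − 0.06135) / (1 − 0.3944) = 0.6156 mg/L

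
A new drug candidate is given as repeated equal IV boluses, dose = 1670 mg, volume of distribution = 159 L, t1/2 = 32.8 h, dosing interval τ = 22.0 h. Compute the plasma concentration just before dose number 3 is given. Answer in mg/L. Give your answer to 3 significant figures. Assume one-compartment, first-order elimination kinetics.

10.7 mg/L

C₀ per dose = Dose / Vd = 1670 / 159 = 10.50 mg/L
k = ln2 / t½ = 0.693147 / 32.8 = 0.02113 h⁻¹
Fraction remaining after one interval: r = e^(−kτ) = e^(−0.02113 × 22.0) = 0.6282
Before dose 3, 2 doses have been given (aged 1τ, 2τ).
C_trough = C₀ × (r + r²) = 10.50 × (0.6282 + 0.3946) = 10.74 mg/L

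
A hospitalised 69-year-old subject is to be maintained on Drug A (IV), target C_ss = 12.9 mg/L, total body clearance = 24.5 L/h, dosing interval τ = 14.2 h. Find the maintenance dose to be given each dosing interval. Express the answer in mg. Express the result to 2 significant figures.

4500 mg

At steady state, Dose/τ = Css × CL.
Dose = Css × CL × τ = 12.9 × 24.50 × 14.2 = 4488 mg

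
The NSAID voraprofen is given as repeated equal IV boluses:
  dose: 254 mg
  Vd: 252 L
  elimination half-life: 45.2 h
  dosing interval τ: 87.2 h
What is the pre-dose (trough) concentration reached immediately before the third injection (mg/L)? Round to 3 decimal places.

C₀ per dose = Dose / Vd = 254 / 252 = 1.008 mg/L
k = ln2 / t½ = 0.693147 / 45.2 = 0.01534 h⁻¹
Fraction remaining after one interval: r = e^(−kτ) = e^(−0.01534 × 87.2) = 0.2625
Before dose 3, 2 doses have been given (aged 1τ, 2τ).
C_trough = C₀ × (r + r²) = 1.008 × (0.2625 + 0.06891) = 0.3341 mg/L

0.334 mg/L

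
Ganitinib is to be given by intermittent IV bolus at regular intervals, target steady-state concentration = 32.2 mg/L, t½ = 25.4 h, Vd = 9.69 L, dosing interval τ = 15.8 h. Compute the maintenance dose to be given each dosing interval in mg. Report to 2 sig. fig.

130 mg

k = ln2 / t½ = 0.693147 / 25.4 = 0.02729 h⁻¹
CL = k × Vd = 0.02729 × 9.69 = 0.2644 L/h
At steady state, Dose/τ = Css × CL.
Dose = Css × CL × τ = 32.2 × 0.2644 × 15.8 = 134.5 mg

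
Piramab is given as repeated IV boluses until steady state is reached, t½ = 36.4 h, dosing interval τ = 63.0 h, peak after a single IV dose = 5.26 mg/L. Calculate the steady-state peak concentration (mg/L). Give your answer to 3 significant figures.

k = ln2 / t½ = 0.693147 / 36.4 = 0.01904 h⁻¹
e^(−kτ) = e^(−0.01904 × 63.0) = 0.3013
Accumulation ratio R = 1 / (1 − e^(−kτ)) = 1 / (1 − 0.3013) = 1.431
Steady-state peak = C₀ × R = 5.26 × 1.431 = 7.527 mg/L

7.53 mg/L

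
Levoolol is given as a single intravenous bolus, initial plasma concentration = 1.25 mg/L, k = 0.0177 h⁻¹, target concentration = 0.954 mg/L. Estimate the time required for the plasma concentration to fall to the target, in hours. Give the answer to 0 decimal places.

15 h

t = ln(C₀ / C) / k = ln(1.250 / 0.954) / 0.01770
  = ln(1.310) / 0.01770 = 0.2700 / 0.01770 = 15.25 h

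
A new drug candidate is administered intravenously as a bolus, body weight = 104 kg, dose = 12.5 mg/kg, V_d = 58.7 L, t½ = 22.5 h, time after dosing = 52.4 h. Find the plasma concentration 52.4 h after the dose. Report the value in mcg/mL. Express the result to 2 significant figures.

4.4 mcg/mL

Total dose = 12.5 × 104 = 1300 mg
C₀ = Dose / Vd = 1300 / 58.7 = 22.15 mg/L
k = ln2 / t½ = 0.693147 / 22.5 = 0.03081 h⁻¹
C = C₀ · e^(−k·t) = 22.15 × e^(−0.03081 × 52.4)
  = 22.15 × 0.1990 = 4.408 mg/L
(4.408 mg/L = 4.408 mcg/mL)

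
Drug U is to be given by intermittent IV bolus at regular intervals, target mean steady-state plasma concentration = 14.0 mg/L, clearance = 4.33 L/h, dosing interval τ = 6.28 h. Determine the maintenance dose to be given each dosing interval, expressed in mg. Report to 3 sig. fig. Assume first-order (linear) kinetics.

At steady state, Dose/τ = Css × CL.
Dose = Css × CL × τ = 14.0 × 4.330 × 6.28 = 380.7 mg

381 mg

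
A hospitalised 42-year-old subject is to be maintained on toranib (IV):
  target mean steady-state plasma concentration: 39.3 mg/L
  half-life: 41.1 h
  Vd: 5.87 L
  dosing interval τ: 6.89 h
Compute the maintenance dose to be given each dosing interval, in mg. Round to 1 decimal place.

26.8 mg

k = ln2 / t½ = 0.693147 / 41.1 = 0.01686 h⁻¹
CL = k × Vd = 0.01686 × 5.87 = 0.09897 L/h
At steady state, Dose/τ = Css × CL.
Dose = Css × CL × τ = 39.3 × 0.09897 × 6.89 = 26.80 mg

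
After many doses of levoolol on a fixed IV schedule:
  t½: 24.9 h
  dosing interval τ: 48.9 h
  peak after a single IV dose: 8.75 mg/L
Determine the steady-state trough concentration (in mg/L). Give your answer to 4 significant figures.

3.016 mg/L

k = ln2 / t½ = 0.693147 / 24.9 = 0.02784 h⁻¹
e^(−kτ) = e^(−0.02784 × 48.9) = 0.2563
Accumulation ratio R = 1 / (1 − e^(−kτ)) = 1 / (1 − 0.2563) = 1.345
Steady-state trough = C₀ × R × e^(−kτ) = 8.75 × 1.345 × 0.2563 = 3.016 mg/L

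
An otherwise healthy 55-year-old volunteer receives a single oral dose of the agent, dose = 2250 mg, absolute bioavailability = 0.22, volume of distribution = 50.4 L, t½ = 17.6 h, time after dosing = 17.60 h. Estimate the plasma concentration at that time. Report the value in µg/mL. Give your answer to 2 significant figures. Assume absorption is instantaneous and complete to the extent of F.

4.9 µg/mL

Amount reaching circulation = F × Dose = 0.22 × 2250 = 495.0 mg
C₀ = F·Dose / Vd = 495.0 / 50.4 = 9.821 mg/L
k = ln2 / t½ = 0.693147 / 17.6 = 0.03938 h⁻¹
t / t½ = 17.60 / 17.6 = 1 half-lives
C = C₀ × (1/2)^1 = 9.821 × 0.5000 = 4.911 mg/L
(4.911 mg/L = 4.911 µg/mL)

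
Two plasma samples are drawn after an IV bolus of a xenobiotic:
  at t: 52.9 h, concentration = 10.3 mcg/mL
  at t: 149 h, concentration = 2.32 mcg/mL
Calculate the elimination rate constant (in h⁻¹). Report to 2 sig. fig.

k = ln(C₁/C₂) / (t₂ − t₁) = ln(10.3/2.32) / (149 − 52.9)
  = 1.491 / 96.10 = 0.01552 h⁻¹

0.016 h⁻¹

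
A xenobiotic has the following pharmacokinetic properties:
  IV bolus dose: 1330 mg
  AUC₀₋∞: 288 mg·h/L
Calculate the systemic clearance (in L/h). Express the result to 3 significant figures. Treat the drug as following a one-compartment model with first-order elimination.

4.62 L/h

CL = Dose / AUC = 1330 / 288 = 4.618 L/h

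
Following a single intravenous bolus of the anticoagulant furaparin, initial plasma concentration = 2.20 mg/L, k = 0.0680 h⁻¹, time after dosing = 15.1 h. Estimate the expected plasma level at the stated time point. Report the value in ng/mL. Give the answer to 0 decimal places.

788 ng/mL

C = C₀ · e^(−k·t) = 2.200 × e^(−0.06800 × 15.1)
  = 2.200 × 0.3582 = 0.7880 mg/L
Convert: 0.7880 mg/L × 1000 = 788.0 ng/mL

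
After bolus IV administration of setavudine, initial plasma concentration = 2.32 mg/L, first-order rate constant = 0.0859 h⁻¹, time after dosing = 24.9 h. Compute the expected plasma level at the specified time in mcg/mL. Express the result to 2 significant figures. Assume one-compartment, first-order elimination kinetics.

0.27 mcg/mL

C = C₀ · e^(−k·t) = 2.320 × e^(−0.08590 × 24.9)
  = 2.320 × 0.1178 = 0.2733 mg/L
(0.2733 mg/L = 0.2733 mcg/mL)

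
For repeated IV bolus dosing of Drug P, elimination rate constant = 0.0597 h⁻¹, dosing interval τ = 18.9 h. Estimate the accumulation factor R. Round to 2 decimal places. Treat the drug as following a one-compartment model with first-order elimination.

1.48

e^(−kτ) = e^(−0.05970 × 18.9) = 0.3236
Accumulation ratio R = 1 / (1 − e^(−kτ)) = 1 / (1 − 0.3236) = 1.478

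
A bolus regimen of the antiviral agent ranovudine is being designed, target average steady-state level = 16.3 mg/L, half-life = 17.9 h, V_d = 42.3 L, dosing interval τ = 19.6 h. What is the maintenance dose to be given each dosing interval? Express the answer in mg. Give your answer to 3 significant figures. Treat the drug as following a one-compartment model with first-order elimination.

k = ln2 / t½ = 0.693147 / 17.9 = 0.03872 h⁻¹
CL = k × Vd = 0.03872 × 42.3 = 1.638 L/h
At steady state, Dose/τ = Css × CL.
Dose = Css × CL × τ = 16.3 × 1.638 × 19.6 = 523.3 mg

523 mg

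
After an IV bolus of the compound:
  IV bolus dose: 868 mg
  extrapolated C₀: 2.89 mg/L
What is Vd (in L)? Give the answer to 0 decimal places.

Vd = Dose / C₀ = 868.0 / 2.89 = 300.3 L

300 L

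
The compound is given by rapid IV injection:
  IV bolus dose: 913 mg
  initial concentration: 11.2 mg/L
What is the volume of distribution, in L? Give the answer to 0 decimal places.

Vd = Dose / C₀ = 913.0 / 11.2 = 81.52 L

82 L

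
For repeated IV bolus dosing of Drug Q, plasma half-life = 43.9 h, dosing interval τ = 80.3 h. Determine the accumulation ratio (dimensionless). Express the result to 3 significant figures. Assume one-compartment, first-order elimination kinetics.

k = ln2 / t½ = 0.693147 / 43.9 = 0.01579 h⁻¹
e^(−kτ) = e^(−0.01579 × 80.3) = 0.2814
Accumulation ratio R = 1 / (1 − e^(−kτ)) = 1 / (1 − 0.2814) = 1.392

1.39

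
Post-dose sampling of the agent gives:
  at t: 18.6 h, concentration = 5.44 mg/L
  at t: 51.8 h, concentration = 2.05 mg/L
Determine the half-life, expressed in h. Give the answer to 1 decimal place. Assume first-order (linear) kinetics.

k = ln(C₁/C₂) / (t₂ − t₁) = ln(5.44/2.05) / (51.8 − 18.6)
  = 0.9759 / 33.20 = 0.02939 h⁻¹
t½ = ln2 / k = 0.693147 / 0.02939 = 23.58 h

23.6 h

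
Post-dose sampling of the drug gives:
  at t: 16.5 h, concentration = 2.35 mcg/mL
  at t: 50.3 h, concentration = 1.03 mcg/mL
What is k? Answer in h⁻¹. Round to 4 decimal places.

k = ln(C₁/C₂) / (t₂ − t₁) = ln(2.35/1.03) / (50.3 − 16.5)
  = 0.8249 / 33.80 = 0.02441 h⁻¹

0.0244 h⁻¹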